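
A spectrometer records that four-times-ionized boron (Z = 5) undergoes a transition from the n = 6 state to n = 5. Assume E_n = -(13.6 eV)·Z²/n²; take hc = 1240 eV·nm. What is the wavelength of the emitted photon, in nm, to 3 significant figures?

For Z = 5 the level energies scale as Z², so the effective Rydberg energy is 13.6 × 25 = 340.0 eV.
ΔE = 340.0 × (1/5² − 1/6²) = 340.0 × 0.01222 = 4.156 eV.
λ = hc/ΔE = 1240 / 4.156 = 298 nm.

298 nm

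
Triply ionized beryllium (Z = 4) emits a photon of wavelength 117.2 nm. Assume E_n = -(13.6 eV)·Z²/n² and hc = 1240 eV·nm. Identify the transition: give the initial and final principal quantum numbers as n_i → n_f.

n_i = 4, n_f = 3

The photon energy is ΔE = hc/λ = 1240 / 117.2 = 10.58 eV.
With Z = 4, ΔE = 217.6 × (1/n_f² − 1/n_i²), so 1/n_f² − 1/n_i² = 0.04862.
Trying n_f = 3 gives 1/n_i² = 0.06249, i.e. n_i ≈ 4; this pair matches.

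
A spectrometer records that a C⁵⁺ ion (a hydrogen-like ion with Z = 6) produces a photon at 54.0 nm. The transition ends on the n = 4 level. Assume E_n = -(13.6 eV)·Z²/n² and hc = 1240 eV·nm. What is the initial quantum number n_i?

The photon energy is ΔE = hc/λ = 1240 / 54.0 = 22.96 eV.
With Z = 6, ΔE = 489.6 × (1/n_f² − 1/n_i²), so 1/n_f² − 1/n_i² = 0.04690.
With n_f = 4: 1/n_i² = 1/16 − 0.04690 = 0.01560, so n_i ≈ 8.01.

n_i = 8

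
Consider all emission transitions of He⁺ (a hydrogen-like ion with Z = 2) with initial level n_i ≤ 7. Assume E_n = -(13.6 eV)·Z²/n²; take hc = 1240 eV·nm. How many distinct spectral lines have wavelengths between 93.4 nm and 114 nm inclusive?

Enumerate all n_i → n_f pairs with 1 ≤ n_f < n_i ≤ 7 and compute λ = 1240 / [13.6·4·(1/n_f² − 1/n_i²)].
Lines falling in [93.4, 114] nm: 7→2 (99.28 nm), 6→2 (102.6 nm), 5→2 (108.5 nm).

3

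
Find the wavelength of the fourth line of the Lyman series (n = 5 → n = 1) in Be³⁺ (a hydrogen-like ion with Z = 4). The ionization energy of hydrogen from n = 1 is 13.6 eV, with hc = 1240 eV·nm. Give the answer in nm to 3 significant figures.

5.94 nm

The Lyman series terminates on n_f = 1; the fourth line has n_i = 1+4 = 5.
ΔE = 217.6 × (1/1² − 1/5²) = 208.9 eV.
λ = 1240 / 208.9 = 5.94 nm.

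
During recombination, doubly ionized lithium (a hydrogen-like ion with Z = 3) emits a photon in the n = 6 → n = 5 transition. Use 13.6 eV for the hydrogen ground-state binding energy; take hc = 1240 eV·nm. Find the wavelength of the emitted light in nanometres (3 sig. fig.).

829 nm

For Z = 3 the level energies scale as Z², so the effective Rydberg energy is 13.6 × 9 = 122.4 eV.
ΔE = 122.4 × (1/5² − 1/6²) = 122.4 × 0.01222 = 1.496 eV.
λ = hc/ΔE = 1240 / 1.496 = 829 nm.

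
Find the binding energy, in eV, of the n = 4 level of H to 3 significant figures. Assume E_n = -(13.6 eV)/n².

0.850 eV

E_4 = −13.60/16 = −0.850 eV, so ionization (to E = 0) requires 0.850 eV.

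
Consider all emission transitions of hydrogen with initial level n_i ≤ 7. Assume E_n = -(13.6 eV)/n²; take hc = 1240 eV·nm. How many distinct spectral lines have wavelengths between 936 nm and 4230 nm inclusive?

Enumerate all n_i → n_f pairs with 1 ≤ n_f < n_i ≤ 7 and compute λ = 1240 / [13.6·1·(1/n_f² − 1/n_i²)].
Lines falling in [936, 4230] nm: 7→3 (1005 nm), 6→3 (1094 nm), 5→3 (1282 nm), 4→3 (1876 nm), 7→4 (2166 nm), 6→4 (2626 nm), 5→4 (4052 nm).

7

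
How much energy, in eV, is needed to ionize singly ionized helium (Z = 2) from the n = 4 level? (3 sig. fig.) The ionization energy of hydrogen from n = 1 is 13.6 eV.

E_n = −13.6 Z²/n² = −54.40/n² eV for Z = 2.
E_4 = −54.40/16 = −3.40 eV, so ionization (to E = 0) requires 3.40 eV.

3.40 eV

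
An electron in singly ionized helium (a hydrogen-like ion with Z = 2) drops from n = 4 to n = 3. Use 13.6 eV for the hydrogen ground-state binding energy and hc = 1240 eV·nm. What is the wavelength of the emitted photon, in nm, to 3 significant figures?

469 nm

For Z = 2 the level energies scale as Z², so the effective Rydberg energy is 13.6 × 4 = 54.40 eV.
ΔE = 54.40 × (1/3² − 1/4²) = 54.40 × 0.04861 = 2.644 eV.
λ = hc/ΔE = 1240 / 2.644 = 469 nm.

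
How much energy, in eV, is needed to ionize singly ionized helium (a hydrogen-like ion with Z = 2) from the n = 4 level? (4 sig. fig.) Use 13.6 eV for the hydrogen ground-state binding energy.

3.400 eV

E_n = −13.6 Z²/n² = −54.40/n² eV for Z = 2.
E_4 = −54.40/16 = −3.400 eV, so ionization (to E = 0) requires 3.400 eV.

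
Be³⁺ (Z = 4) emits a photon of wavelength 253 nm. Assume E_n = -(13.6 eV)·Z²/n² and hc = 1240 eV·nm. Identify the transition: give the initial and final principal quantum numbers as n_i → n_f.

n_i = 5, n_f = 4

The photon energy is ΔE = hc/λ = 1240 / 253 = 4.901 eV.
With Z = 4, ΔE = 217.6 × (1/n_f² − 1/n_i²), so 1/n_f² − 1/n_i² = 0.02252.
Trying n_f = 4 gives 1/n_i² = 0.03998, i.e. n_i ≈ 5; this pair matches.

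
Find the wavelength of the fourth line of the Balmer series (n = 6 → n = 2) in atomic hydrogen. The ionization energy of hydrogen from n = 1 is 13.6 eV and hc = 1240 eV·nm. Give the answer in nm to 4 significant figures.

410.3 nm

The Balmer series terminates on n_f = 2; the fourth line has n_i = 2+4 = 6.
ΔE = 13.60 × (1/2² − 1/6²) = 3.022 eV.
λ = 1240 / 3.022 = 410.3 nm.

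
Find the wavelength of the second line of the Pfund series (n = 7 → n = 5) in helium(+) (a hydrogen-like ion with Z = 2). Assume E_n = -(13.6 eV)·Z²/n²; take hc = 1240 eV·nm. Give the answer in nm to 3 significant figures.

1160 nm

The Pfund series terminates on n_f = 5; the second line has n_i = 5+2 = 7.
ΔE = 54.40 × (1/5² − 1/7²) = 1.066 eV.
λ = 1240 / 1.066 = 1160 nm.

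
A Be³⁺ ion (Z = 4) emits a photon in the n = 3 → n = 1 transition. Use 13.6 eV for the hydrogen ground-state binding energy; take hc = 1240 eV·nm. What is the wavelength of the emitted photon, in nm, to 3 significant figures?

For Z = 4 the level energies scale as Z², so the effective Rydberg energy is 13.6 × 16 = 217.6 eV.
ΔE = 217.6 × (1/1² − 1/3²) = 217.6 × 0.8889 = 193.4 eV.
λ = hc/ΔE = 1240 / 193.4 = 6.41 nm.

6.41 nm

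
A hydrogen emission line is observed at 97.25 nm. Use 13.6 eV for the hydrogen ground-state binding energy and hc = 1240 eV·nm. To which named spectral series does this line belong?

Lyman

ΔE = 1240/97.25 = 12.75 eV.
This matches 13.6 × (1/1² − 1/4²), so n_f = 1: the Lyman series.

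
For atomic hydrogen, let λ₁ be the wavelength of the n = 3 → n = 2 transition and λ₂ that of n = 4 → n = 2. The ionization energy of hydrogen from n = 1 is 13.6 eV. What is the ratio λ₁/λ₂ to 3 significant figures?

1.35

λ ∝ 1/ΔE ∝ 1/(1/n_f² − 1/n_i²), and the Z² and hc factors cancel in the ratio.
λ₁/λ₂ = (1/2² − 1/4²)/(1/2² − 1/3²) = 0.1875/0.1389 = 1.35.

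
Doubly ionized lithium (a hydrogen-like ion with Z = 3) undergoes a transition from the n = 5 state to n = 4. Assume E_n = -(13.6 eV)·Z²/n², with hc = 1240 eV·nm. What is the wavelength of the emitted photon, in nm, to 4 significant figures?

450.3 nm

For Z = 3 the level energies scale as Z², so the effective Rydberg energy is 13.6 × 9 = 122.4 eV.
ΔE = 122.4 × (1/4² − 1/5²) = 122.4 × 0.02250 = 2.754 eV.
λ = hc/ΔE = 1240 / 2.754 = 450.3 nm.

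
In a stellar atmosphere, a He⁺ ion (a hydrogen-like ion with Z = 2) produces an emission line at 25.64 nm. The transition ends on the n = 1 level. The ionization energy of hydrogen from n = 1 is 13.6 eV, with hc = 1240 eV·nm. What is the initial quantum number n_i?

The photon energy is ΔE = hc/λ = 1240 / 25.64 = 48.36 eV.
With Z = 2, ΔE = 54.40 × (1/n_f² − 1/n_i²), so 1/n_f² − 1/n_i² = 0.8890.
With n_f = 1: 1/n_i² = 1/1 − 0.8890 = 0.1110, so n_i ≈ 3.00.

n_i = 3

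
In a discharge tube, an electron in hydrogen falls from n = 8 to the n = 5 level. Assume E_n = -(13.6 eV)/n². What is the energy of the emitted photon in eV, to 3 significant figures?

0.332 eV

E_8 = −13.60/64 = −0.2125 eV and E_5 = −13.60/25 = −0.5440 eV.
The photon energy is |E_8 − E_5| = 0.332 eV.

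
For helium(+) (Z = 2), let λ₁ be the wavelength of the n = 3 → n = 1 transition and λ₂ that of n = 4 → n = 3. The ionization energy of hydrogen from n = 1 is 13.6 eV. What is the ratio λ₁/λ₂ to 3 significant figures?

λ ∝ 1/ΔE ∝ 1/(1/n_f² − 1/n_i²), and the Z² and hc factors cancel in the ratio.
λ₁/λ₂ = (1/3² − 1/4²)/(1/1² − 1/3²) = 0.04861/0.8889 = 0.0547.

0.0547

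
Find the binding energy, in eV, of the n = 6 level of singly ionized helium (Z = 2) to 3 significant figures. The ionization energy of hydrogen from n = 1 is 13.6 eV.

1.51 eV

E_n = −13.6 Z²/n² = −54.40/n² eV for Z = 2.
E_6 = −54.40/36 = −1.51 eV, so ionization (to E = 0) requires 1.51 eV.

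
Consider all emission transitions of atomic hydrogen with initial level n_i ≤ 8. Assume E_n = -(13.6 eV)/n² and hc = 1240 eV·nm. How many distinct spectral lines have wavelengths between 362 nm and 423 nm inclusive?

3

Enumerate all n_i → n_f pairs with 1 ≤ n_f < n_i ≤ 8 and compute λ = 1240 / [13.6·1·(1/n_f² − 1/n_i²)].
Lines falling in [362, 423] nm: 8→2 (389.0 nm), 7→2 (397.1 nm), 6→2 (410.3 nm).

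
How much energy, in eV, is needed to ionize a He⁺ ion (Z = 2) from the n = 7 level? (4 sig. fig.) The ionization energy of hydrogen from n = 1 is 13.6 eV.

E_n = −13.6 Z²/n² = −54.40/n² eV for Z = 2.
E_7 = −54.40/49 = −1.110 eV, so ionization (to E = 0) requires 1.110 eV.

1.110 eV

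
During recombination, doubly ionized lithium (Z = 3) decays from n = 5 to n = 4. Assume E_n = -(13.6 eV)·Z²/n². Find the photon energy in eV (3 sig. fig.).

The Bohr energies scale as Z², so for Z = 3: E_n = −122.4/n² eV.
E_5 = −122.4/25 = −4.896 eV and E_4 = −122.4/16 = −7.650 eV.
The photon energy is |E_5 − E_4| = 2.75 eV.

2.75 eV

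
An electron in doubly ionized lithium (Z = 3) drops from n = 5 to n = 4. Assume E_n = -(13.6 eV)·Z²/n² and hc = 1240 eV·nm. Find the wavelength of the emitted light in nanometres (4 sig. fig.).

For Z = 3 the level energies scale as Z², so the effective Rydberg energy is 13.6 × 9 = 122.4 eV.
ΔE = 122.4 × (1/4² − 1/5²) = 122.4 × 0.02250 = 2.754 eV.
λ = hc/ΔE = 1240 / 2.754 = 450.3 nm.

450.3 nm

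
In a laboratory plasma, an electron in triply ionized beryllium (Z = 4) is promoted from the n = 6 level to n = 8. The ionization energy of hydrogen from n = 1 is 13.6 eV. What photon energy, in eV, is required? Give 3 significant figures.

The Bohr energies scale as Z², so for Z = 4: E_n = −217.6/n² eV.
E_8 = −217.6/64 = −3.400 eV and E_6 = −217.6/36 = −6.044 eV.
The photon energy is |E_8 − E_6| = 2.64 eV.

2.64 eV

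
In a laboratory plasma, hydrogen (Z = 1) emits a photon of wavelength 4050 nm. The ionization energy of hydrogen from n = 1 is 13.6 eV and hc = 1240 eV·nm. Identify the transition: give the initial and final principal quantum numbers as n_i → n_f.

The photon energy is ΔE = hc/λ = 1240 / 4050 = 0.3062 eV.
With Z = 1, ΔE = 13.60 × (1/n_f² − 1/n_i²), so 1/n_f² − 1/n_i² = 0.02251.
Trying n_f = 4 gives 1/n_i² = 0.03999, i.e. n_i ≈ 5; this pair matches.

n_i = 5, n_f = 4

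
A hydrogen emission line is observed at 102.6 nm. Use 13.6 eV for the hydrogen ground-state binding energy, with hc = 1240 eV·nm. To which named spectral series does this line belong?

Lyman

ΔE = 1240/102.6 = 12.09 eV.
This matches 13.6 × (1/1² − 1/3²), so n_f = 1: the Lyman series.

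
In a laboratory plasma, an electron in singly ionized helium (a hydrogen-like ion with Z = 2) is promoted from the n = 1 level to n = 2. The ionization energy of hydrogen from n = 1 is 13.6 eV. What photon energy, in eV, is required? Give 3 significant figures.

The Bohr energies scale as Z², so for Z = 2: E_n = −54.40/n² eV.
E_2 = −54.40/4 = −13.60 eV and E_1 = −54.40/1 = −54.40 eV.
The photon energy is |E_2 − E_1| = 40.8 eV.

40.8 eV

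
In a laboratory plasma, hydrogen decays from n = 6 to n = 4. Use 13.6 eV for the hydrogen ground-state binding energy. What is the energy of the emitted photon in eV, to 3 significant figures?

0.472 eV

E_6 = −13.60/36 = −0.3778 eV and E_4 = −13.60/16 = −0.8500 eV.
The photon energy is |E_6 − E_4| = 0.472 eV.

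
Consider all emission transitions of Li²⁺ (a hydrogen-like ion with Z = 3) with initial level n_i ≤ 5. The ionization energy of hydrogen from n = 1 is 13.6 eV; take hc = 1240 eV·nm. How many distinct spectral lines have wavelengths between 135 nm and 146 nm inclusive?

Enumerate all n_i → n_f pairs with 1 ≤ n_f < n_i ≤ 5 and compute λ = 1240 / [13.6·9·(1/n_f² − 1/n_i²)].
Lines falling in [135, 146] nm: 5→3 (142.5 nm).

1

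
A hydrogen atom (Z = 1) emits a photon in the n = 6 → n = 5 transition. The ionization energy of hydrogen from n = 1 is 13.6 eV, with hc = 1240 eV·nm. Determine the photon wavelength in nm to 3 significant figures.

7460 nm

ΔE = 13.60 × (1/5² − 1/6²) = 13.60 × 0.01222 = 0.1662 eV.
λ = hc/ΔE = 1240 / 0.1662 = 7460 nm.
This line belongs to the Pfund series.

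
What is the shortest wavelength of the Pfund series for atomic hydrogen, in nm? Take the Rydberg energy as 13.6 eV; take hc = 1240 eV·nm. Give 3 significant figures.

The Pfund series has lower level n_f = 5; the series limit corresponds to n_i → ∞.
ΔE_max = 13.6 × 1 / 5² = 0.5440 eV.
λ_min = 1240 / 0.5440 = 2280 nm.

2280 nm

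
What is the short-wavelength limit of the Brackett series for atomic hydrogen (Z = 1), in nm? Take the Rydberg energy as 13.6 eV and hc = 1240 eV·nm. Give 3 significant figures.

1460 nm

The Brackett series has lower level n_f = 4; the series limit corresponds to n_i → ∞.
ΔE_max = 13.6 × 1 / 4² = 0.8500 eV.
λ_min = 1240 / 0.8500 = 1460 nm.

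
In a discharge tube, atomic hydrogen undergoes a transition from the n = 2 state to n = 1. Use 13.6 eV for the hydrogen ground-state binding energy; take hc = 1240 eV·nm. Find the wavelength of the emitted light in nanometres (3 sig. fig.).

ΔE = 13.60 × (1/1² − 1/2²) = 13.60 × 0.7500 = 10.20 eV.
λ = hc/ΔE = 1240 / 10.20 = 122 nm.

122 nm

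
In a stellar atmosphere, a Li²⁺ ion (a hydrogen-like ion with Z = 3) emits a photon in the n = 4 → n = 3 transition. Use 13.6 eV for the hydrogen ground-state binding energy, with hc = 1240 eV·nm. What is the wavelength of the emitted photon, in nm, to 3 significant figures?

For Z = 3 the level energies scale as Z², so the effective Rydberg energy is 13.6 × 9 = 122.4 eV.
ΔE = 122.4 × (1/3² − 1/4²) = 122.4 × 0.04861 = 5.950 eV.
λ = hc/ΔE = 1240 / 5.950 = 208 nm.

208 nm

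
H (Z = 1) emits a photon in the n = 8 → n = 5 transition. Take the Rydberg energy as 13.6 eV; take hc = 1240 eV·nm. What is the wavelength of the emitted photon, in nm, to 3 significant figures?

3740 nm

ΔE = 13.60 × (1/5² − 1/8²) = 13.60 × 0.02438 = 0.3315 eV.
λ = hc/ΔE = 1240 / 0.3315 = 3740 nm.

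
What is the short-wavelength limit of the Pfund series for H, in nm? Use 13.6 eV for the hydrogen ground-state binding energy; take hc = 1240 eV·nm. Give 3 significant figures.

2280 nm

The Pfund series has lower level n_f = 5; the series limit corresponds to n_i → ∞.
ΔE_max = 13.6 × 1 / 5² = 0.5440 eV.
λ_min = 1240 / 0.5440 = 2280 nm.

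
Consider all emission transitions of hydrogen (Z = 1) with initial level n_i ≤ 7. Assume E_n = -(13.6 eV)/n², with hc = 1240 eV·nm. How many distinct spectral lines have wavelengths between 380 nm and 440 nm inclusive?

Enumerate all n_i → n_f pairs with 1 ≤ n_f < n_i ≤ 7 and compute λ = 1240 / [13.6·1·(1/n_f² − 1/n_i²)].
Lines falling in [380, 440] nm: 7→2 (397.1 nm), 6→2 (410.3 nm), 5→2 (434.2 nm).

3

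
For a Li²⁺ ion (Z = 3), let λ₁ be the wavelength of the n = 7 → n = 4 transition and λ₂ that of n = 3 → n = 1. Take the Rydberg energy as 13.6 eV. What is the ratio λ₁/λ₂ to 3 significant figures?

λ ∝ 1/ΔE ∝ 1/(1/n_f² − 1/n_i²), and the Z² and hc factors cancel in the ratio.
λ₁/λ₂ = (1/1² − 1/3²)/(1/4² − 1/7²) = 0.8889/0.04209 = 21.1.

21.1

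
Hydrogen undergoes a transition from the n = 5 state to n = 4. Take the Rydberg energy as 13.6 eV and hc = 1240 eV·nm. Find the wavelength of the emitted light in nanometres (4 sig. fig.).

4052 nm

ΔE = 13.60 × (1/4² − 1/5²) = 13.60 × 0.02250 = 0.3060 eV.
λ = hc/ΔE = 1240 / 0.3060 = 4052 nm.
This line belongs to the Brackett series.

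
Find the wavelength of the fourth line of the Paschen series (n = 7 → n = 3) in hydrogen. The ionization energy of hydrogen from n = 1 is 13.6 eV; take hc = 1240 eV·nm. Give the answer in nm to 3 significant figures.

1010 nm

The Paschen series terminates on n_f = 3; the fourth line has n_i = 3+4 = 7.
ΔE = 13.60 × (1/3² − 1/7²) = 1.234 eV.
λ = 1240 / 1.234 = 1010 nm.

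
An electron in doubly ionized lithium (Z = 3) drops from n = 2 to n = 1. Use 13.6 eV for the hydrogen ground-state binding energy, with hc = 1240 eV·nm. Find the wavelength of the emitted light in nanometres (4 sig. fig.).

13.51 nm

For Z = 3 the level energies scale as Z², so the effective Rydberg energy is 13.6 × 9 = 122.4 eV.
ΔE = 122.4 × (1/1² − 1/2²) = 122.4 × 0.7500 = 91.80 eV.
λ = hc/ΔE = 1240 / 91.80 = 13.51 nm.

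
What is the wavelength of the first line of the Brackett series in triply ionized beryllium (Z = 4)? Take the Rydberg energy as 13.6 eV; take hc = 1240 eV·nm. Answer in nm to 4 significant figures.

The Brackett series terminates on n_f = 4; the first line has n_i = 4+1 = 5.
ΔE = 217.6 × (1/4² − 1/5²) = 4.896 eV.
λ = 1240 / 4.896 = 253.3 nm.

253.3 nm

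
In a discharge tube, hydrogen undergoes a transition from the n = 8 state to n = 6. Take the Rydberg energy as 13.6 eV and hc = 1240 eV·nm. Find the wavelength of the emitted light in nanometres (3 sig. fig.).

7500 nm

ΔE = 13.60 × (1/6² − 1/8²) = 13.60 × 0.01215 = 0.1653 eV.
λ = hc/ΔE = 1240 / 0.1653 = 7500 nm.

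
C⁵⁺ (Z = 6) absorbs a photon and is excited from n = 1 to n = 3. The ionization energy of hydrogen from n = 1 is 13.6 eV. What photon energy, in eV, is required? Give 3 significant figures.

435 eV

The Bohr energies scale as Z², so for Z = 6: E_n = −489.6/n² eV.
E_3 = −489.6/9 = −54.40 eV and E_1 = −489.6/1 = −489.6 eV.
The photon energy is |E_3 − E_1| = 435 eV.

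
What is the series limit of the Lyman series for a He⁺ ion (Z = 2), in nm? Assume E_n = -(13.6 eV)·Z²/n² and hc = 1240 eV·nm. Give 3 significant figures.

22.8 nm

The Lyman series has lower level n_f = 1; the series limit corresponds to n_i → ∞.
ΔE_max = 13.6 × 4 / 1² = 54.40 eV.
λ_min = 1240 / 54.40 = 22.8 nm.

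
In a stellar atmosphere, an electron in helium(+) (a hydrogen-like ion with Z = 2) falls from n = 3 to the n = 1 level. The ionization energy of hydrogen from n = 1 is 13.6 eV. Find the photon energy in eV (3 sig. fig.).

The Bohr energies scale as Z², so for Z = 2: E_n = −54.40/n² eV.
E_3 = −54.40/9 = −6.044 eV and E_1 = −54.40/1 = −54.40 eV.
The photon energy is |E_3 − E_1| = 48.4 eV.

48.4 eV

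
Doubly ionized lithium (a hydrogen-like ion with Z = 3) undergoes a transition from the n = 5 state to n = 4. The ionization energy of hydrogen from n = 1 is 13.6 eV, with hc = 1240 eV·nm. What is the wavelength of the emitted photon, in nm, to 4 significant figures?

450.3 nm

For Z = 3 the level energies scale as Z², so the effective Rydberg energy is 13.6 × 9 = 122.4 eV.
ΔE = 122.4 × (1/4² − 1/5²) = 122.4 × 0.02250 = 2.754 eV.
λ = hc/ΔE = 1240 / 2.754 = 450.3 nm.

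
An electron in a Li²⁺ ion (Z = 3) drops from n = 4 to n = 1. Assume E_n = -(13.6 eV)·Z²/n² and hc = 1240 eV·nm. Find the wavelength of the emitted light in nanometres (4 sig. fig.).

10.81 nm

For Z = 3 the level energies scale as Z², so the effective Rydberg energy is 13.6 × 9 = 122.4 eV.
ΔE = 122.4 × (1/1² − 1/4²) = 122.4 × 0.9375 = 114.8 eV.
λ = hc/ΔE = 1240 / 114.8 = 10.81 nm.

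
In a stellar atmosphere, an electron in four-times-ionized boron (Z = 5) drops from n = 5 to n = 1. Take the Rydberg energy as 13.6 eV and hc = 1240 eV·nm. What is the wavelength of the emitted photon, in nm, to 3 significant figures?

For Z = 5 the level energies scale as Z², so the effective Rydberg energy is 13.6 × 25 = 340.0 eV.
ΔE = 340.0 × (1/1² − 1/5²) = 340.0 × 0.9600 = 326.4 eV.
λ = hc/ΔE = 1240 / 326.4 = 3.80 nm.

3.80 nm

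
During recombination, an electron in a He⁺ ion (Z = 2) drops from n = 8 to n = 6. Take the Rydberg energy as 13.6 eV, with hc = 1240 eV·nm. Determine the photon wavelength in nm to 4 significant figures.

1876 nm

For Z = 2 the level energies scale as Z², so the effective Rydberg energy is 13.6 × 4 = 54.40 eV.
ΔE = 54.40 × (1/6² − 1/8²) = 54.40 × 0.01215 = 0.6611 eV.
λ = hc/ΔE = 1240 / 0.6611 = 1876 nm.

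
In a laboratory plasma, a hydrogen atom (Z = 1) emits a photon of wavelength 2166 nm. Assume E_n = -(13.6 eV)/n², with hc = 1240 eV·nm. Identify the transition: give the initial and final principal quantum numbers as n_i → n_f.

n_i = 7, n_f = 4

The photon energy is ΔE = hc/λ = 1240 / 2166 = 0.5725 eV.
With Z = 1, ΔE = 13.60 × (1/n_f² − 1/n_i²), so 1/n_f² − 1/n_i² = 0.04209.
Trying n_f = 4 gives 1/n_i² = 0.02041, i.e. n_i ≈ 7; this pair matches.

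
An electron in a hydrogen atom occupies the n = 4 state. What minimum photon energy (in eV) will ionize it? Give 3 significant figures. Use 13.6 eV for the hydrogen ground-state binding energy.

E_4 = −13.60/16 = −0.850 eV, so ionization (to E = 0) requires 0.850 eV.

0.850 eV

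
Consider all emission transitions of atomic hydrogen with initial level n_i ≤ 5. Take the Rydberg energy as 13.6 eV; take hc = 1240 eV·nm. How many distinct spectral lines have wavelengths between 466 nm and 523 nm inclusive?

1

Enumerate all n_i → n_f pairs with 1 ≤ n_f < n_i ≤ 5 and compute λ = 1240 / [13.6·1·(1/n_f² − 1/n_i²)].
Lines falling in [466, 523] nm: 4→2 (486.3 nm).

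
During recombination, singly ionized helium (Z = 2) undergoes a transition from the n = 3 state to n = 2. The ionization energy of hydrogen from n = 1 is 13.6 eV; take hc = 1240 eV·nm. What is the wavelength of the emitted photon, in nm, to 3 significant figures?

164 nm

For Z = 2 the level energies scale as Z², so the effective Rydberg energy is 13.6 × 4 = 54.40 eV.
ΔE = 54.40 × (1/2² − 1/3²) = 54.40 × 0.1389 = 7.556 eV.
λ = hc/ΔE = 1240 / 7.556 = 164 nm.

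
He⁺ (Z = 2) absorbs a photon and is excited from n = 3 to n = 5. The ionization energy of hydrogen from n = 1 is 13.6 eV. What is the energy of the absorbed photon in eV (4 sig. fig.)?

The Bohr energies scale as Z², so for Z = 2: E_n = −54.40/n² eV.
E_5 = −54.40/25 = −2.176 eV and E_3 = −54.40/9 = −6.044 eV.
The photon energy is |E_5 − E_3| = 3.868 eV.

3.868 eV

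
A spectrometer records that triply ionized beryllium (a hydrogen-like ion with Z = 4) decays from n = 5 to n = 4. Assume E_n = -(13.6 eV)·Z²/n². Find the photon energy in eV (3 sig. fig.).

4.90 eV

The Bohr energies scale as Z², so for Z = 4: E_n = −217.6/n² eV.
E_5 = −217.6/25 = −8.704 eV and E_4 = −217.6/16 = −13.60 eV.
The photon energy is |E_5 − E_4| = 4.90 eV.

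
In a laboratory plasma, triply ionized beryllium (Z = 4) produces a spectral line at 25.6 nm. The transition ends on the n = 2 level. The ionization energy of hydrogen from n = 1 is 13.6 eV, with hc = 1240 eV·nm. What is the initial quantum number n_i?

n_i = 6

The photon energy is ΔE = hc/λ = 1240 / 25.6 = 48.44 eV.
With Z = 4, ΔE = 217.6 × (1/n_f² − 1/n_i²), so 1/n_f² − 1/n_i² = 0.2226.
With n_f = 2: 1/n_i² = 1/4 − 0.2226 = 0.02740, so n_i ≈ 6.04.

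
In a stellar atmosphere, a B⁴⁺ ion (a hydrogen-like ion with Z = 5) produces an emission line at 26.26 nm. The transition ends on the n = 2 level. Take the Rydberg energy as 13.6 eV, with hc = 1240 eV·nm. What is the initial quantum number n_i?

The photon energy is ΔE = hc/λ = 1240 / 26.26 = 47.22 eV.
With Z = 5, ΔE = 340.0 × (1/n_f² − 1/n_i²), so 1/n_f² − 1/n_i² = 0.1389.
With n_f = 2: 1/n_i² = 1/4 − 0.1389 = 0.1111, so n_i ≈ 3.00.

n_i = 3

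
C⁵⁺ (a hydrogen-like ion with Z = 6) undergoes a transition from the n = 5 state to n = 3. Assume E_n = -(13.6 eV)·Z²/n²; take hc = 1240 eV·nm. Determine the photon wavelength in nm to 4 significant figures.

35.62 nm

For Z = 6 the level energies scale as Z², so the effective Rydberg energy is 13.6 × 36 = 489.6 eV.
ΔE = 489.6 × (1/3² − 1/5²) = 489.6 × 0.07111 = 34.82 eV.
λ = hc/ΔE = 1240 / 34.82 = 35.62 nm.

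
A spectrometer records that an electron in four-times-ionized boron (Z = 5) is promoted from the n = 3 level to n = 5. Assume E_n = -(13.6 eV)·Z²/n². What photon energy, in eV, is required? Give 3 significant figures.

24.2 eV

The Bohr energies scale as Z², so for Z = 5: E_n = −340.0/n² eV.
E_5 = −340.0/25 = −13.60 eV and E_3 = −340.0/9 = −37.78 eV.
The photon energy is |E_5 − E_3| = 24.2 eV.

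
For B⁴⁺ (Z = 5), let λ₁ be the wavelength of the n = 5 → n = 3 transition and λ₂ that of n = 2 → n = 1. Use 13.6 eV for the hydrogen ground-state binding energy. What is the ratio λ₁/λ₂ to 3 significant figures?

λ ∝ 1/ΔE ∝ 1/(1/n_f² − 1/n_i²), and the Z² and hc factors cancel in the ratio.
λ₁/λ₂ = (1/1² − 1/2²)/(1/3² − 1/5²) = 0.7500/0.07111 = 10.5.

10.5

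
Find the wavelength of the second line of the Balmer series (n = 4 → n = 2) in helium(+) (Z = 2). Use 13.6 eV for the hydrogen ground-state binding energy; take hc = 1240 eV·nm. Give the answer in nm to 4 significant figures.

The Balmer series terminates on n_f = 2; the second line has n_i = 2+2 = 4.
ΔE = 54.40 × (1/2² − 1/4²) = 10.20 eV.
λ = 1240 / 10.20 = 121.6 nm.

121.6 nm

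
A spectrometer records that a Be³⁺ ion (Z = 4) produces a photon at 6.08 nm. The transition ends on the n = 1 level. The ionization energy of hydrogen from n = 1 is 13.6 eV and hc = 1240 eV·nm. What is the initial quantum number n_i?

n_i = 4

The photon energy is ΔE = hc/λ = 1240 / 6.08 = 203.9 eV.
With Z = 4, ΔE = 217.6 × (1/n_f² − 1/n_i²), so 1/n_f² − 1/n_i² = 0.9373.
With n_f = 1: 1/n_i² = 1/1 − 0.9373 = 0.06274, so n_i ≈ 3.99.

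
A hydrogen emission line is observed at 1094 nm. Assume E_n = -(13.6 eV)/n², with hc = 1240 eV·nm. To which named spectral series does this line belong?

ΔE = 1240/1094 = 1.133 eV.
This matches 13.6 × (1/3² − 1/6²), so n_f = 3: the Paschen series.

Paschen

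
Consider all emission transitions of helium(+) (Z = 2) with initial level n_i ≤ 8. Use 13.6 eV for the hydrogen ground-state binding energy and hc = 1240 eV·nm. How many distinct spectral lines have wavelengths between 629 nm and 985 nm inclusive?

Enumerate all n_i → n_f pairs with 1 ≤ n_f < n_i ≤ 8 and compute λ = 1240 / [13.6·4·(1/n_f² − 1/n_i²)].
Lines falling in [629, 985] nm: 6→4 (656.5 nm), 8→5 (935.1 nm).

2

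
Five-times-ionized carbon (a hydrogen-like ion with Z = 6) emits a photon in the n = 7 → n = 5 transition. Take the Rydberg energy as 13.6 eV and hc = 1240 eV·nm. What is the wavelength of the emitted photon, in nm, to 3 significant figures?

129 nm

For Z = 6 the level energies scale as Z², so the effective Rydberg energy is 13.6 × 36 = 489.6 eV.
ΔE = 489.6 × (1/5² − 1/7²) = 489.6 × 0.01959 = 9.592 eV.
λ = hc/ΔE = 1240 / 9.592 = 129 nm.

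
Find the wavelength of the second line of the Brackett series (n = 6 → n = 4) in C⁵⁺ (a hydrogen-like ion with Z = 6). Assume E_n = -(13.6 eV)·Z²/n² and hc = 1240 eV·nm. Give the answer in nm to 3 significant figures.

72.9 nm

The Brackett series terminates on n_f = 4; the second line has n_i = 4+2 = 6.
ΔE = 489.6 × (1/4² − 1/6²) = 17.00 eV.
λ = 1240 / 17.00 = 72.9 nm.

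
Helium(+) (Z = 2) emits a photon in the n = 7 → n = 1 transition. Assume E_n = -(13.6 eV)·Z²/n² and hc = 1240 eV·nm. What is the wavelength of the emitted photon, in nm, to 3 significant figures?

23.3 nm

For Z = 2 the level energies scale as Z², so the effective Rydberg energy is 13.6 × 4 = 54.40 eV.
ΔE = 54.40 × (1/1² − 1/7²) = 54.40 × 0.9796 = 53.29 eV.
λ = hc/ΔE = 1240 / 53.29 = 23.3 nm.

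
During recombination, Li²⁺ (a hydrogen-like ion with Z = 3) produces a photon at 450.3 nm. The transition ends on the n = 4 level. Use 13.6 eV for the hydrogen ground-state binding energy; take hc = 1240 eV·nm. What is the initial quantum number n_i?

The photon energy is ΔE = hc/λ = 1240 / 450.3 = 2.754 eV.
With Z = 3, ΔE = 122.4 × (1/n_f² − 1/n_i²), so 1/n_f² − 1/n_i² = 0.02250.
With n_f = 4: 1/n_i² = 1/16 − 0.02250 = 0.04000, so n_i ≈ 5.00.

n_i = 5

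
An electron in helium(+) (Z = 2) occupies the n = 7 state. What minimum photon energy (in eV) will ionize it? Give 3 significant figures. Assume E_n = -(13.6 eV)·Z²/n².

1.11 eV

E_n = −13.6 Z²/n² = −54.40/n² eV for Z = 2.
E_7 = −54.40/49 = −1.11 eV, so ionization (to E = 0) requires 1.11 eV.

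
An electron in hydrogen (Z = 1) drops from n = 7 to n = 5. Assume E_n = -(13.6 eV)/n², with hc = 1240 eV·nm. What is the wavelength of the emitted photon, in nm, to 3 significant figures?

4650 nm

ΔE = 13.60 × (1/5² − 1/7²) = 13.60 × 0.01959 = 0.2664 eV.
λ = hc/ΔE = 1240 / 0.2664 = 4650 nm.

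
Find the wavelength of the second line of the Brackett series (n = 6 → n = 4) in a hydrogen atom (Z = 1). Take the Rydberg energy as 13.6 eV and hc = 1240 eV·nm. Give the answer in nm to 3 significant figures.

The Brackett series terminates on n_f = 4; the second line has n_i = 4+2 = 6.
ΔE = 13.60 × (1/4² − 1/6²) = 0.4722 eV.
λ = 1240 / 0.4722 = 2630 nm.

2630 nm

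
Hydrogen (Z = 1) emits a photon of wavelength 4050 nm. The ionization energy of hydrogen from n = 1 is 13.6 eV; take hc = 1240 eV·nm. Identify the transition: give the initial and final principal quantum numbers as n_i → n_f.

n_i = 5, n_f = 4

The photon energy is ΔE = hc/λ = 1240 / 4050 = 0.3062 eV.
With Z = 1, ΔE = 13.60 × (1/n_f² − 1/n_i²), so 1/n_f² − 1/n_i² = 0.02251.
Trying n_f = 4 gives 1/n_i² = 0.03999, i.e. n_i ≈ 5; this pair matches.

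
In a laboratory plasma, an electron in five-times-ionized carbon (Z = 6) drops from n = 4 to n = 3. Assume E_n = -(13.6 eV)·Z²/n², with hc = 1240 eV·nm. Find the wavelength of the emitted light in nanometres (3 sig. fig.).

52.1 nm

For Z = 6 the level energies scale as Z², so the effective Rydberg energy is 13.6 × 36 = 489.6 eV.
ΔE = 489.6 × (1/3² − 1/4²) = 489.6 × 0.04861 = 23.80 eV.
λ = hc/ΔE = 1240 / 23.80 = 52.1 nm.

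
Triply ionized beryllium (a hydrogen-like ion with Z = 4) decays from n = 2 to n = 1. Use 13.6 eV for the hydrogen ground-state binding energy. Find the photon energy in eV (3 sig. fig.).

The Bohr energies scale as Z², so for Z = 4: E_n = −217.6/n² eV.
E_2 = −217.6/4 = −54.40 eV and E_1 = −217.6/1 = −217.6 eV.
The photon energy is |E_2 − E_1| = 163 eV.

163 eV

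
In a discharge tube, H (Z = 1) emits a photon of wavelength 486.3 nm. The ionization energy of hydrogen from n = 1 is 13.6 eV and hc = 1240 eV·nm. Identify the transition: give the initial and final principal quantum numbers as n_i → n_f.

n_i = 4, n_f = 2

The photon energy is ΔE = hc/λ = 1240 / 486.3 = 2.550 eV.
With Z = 1, ΔE = 13.60 × (1/n_f² − 1/n_i²), so 1/n_f² − 1/n_i² = 0.1875.
Trying n_f = 2 gives 1/n_i² = 0.06251, i.e. n_i ≈ 4; this pair matches.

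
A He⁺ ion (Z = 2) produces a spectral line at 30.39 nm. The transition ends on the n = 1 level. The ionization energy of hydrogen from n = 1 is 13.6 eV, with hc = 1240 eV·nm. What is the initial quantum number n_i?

The photon energy is ΔE = hc/λ = 1240 / 30.39 = 40.80 eV.
With Z = 2, ΔE = 54.40 × (1/n_f² − 1/n_i²), so 1/n_f² − 1/n_i² = 0.7501.
With n_f = 1: 1/n_i² = 1/1 − 0.7501 = 0.2499, so n_i ≈ 2.00.

n_i = 2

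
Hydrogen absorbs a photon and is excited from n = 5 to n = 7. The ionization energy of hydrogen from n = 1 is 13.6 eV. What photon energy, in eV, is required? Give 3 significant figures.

0.266 eV

E_7 = −13.60/49 = −0.2776 eV and E_5 = −13.60/25 = −0.5440 eV.
The photon energy is |E_7 − E_5| = 0.266 eV.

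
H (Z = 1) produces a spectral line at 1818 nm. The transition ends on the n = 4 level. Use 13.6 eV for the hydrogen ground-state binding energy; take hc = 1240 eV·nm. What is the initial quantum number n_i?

n_i = 9

The photon energy is ΔE = hc/λ = 1240 / 1818 = 0.6821 eV.
With Z = 1, ΔE = 13.60 × (1/n_f² − 1/n_i²), so 1/n_f² − 1/n_i² = 0.05015.
With n_f = 4: 1/n_i² = 1/16 − 0.05015 = 0.01235, so n_i ≈ 9.00.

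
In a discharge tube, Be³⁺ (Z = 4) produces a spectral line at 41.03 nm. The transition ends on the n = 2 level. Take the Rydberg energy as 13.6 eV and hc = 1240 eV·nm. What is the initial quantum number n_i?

The photon energy is ΔE = hc/λ = 1240 / 41.03 = 30.22 eV.
With Z = 4, ΔE = 217.6 × (1/n_f² − 1/n_i²), so 1/n_f² − 1/n_i² = 0.1389.
With n_f = 2: 1/n_i² = 1/4 − 0.1389 = 0.1111, so n_i ≈ 3.00.

n_i = 3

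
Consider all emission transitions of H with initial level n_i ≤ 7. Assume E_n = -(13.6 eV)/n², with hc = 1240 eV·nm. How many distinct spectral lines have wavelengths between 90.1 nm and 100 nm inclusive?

4

Enumerate all n_i → n_f pairs with 1 ≤ n_f < n_i ≤ 7 and compute λ = 1240 / [13.6·1·(1/n_f² − 1/n_i²)].
Lines falling in [90.1, 100] nm: 7→1 (93.08 nm), 6→1 (93.78 nm), 5→1 (94.98 nm), 4→1 (97.25 nm).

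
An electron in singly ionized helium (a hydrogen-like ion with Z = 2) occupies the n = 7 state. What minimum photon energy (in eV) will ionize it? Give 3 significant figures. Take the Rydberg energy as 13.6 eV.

E_n = −13.6 Z²/n² = −54.40/n² eV for Z = 2.
E_7 = −54.40/49 = −1.11 eV, so ionization (to E = 0) requires 1.11 eV.

1.11 eV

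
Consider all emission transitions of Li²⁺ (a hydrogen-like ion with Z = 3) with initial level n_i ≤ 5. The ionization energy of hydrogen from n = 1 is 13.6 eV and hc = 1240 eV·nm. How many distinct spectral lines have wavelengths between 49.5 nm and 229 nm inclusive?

Enumerate all n_i → n_f pairs with 1 ≤ n_f < n_i ≤ 5 and compute λ = 1240 / [13.6·9·(1/n_f² − 1/n_i²)].
Lines falling in [49.5, 229] nm: 4→2 (54.03 nm), 3→2 (72.94 nm), 5→3 (142.5 nm), 4→3 (208.4 nm).

4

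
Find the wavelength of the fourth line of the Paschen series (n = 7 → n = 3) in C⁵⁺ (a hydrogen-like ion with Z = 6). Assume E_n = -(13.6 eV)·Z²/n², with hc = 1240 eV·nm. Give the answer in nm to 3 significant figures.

27.9 nm

The Paschen series terminates on n_f = 3; the fourth line has n_i = 3+4 = 7.
ΔE = 489.6 × (1/3² − 1/7²) = 44.41 eV.
λ = 1240 / 44.41 = 27.9 nm.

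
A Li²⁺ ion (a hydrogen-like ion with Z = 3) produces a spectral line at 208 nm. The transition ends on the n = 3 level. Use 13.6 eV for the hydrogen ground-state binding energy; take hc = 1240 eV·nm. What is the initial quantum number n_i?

n_i = 4

The photon energy is ΔE = hc/λ = 1240 / 208 = 5.962 eV.
With Z = 3, ΔE = 122.4 × (1/n_f² − 1/n_i²), so 1/n_f² − 1/n_i² = 0.04871.
With n_f = 3: 1/n_i² = 1/9 − 0.04871 = 0.06241, so n_i ≈ 4.00.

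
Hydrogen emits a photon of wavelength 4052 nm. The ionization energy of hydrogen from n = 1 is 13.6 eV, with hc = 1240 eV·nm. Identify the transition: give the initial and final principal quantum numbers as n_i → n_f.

n_i = 5, n_f = 4

The photon energy is ΔE = hc/λ = 1240 / 4052 = 0.3060 eV.
With Z = 1, ΔE = 13.60 × (1/n_f² − 1/n_i²), so 1/n_f² − 1/n_i² = 0.02250.
Trying n_f = 4 gives 1/n_i² = 0.04000, i.e. n_i ≈ 5; this pair matches.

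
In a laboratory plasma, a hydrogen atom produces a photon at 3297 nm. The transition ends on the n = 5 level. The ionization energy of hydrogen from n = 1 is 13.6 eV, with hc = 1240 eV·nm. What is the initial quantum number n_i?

n_i = 9

The photon energy is ΔE = hc/λ = 1240 / 3297 = 0.3761 eV.
With Z = 1, ΔE = 13.60 × (1/n_f² − 1/n_i²), so 1/n_f² − 1/n_i² = 0.02765.
With n_f = 5: 1/n_i² = 1/25 − 0.02765 = 0.01235, so n_i ≈ 9.00.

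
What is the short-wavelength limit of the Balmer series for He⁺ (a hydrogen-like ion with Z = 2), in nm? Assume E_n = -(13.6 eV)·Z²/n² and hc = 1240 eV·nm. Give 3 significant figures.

The Balmer series has lower level n_f = 2; the series limit corresponds to n_i → ∞.
ΔE_max = 13.6 × 4 / 2² = 13.60 eV.
λ_min = 1240 / 13.60 = 91.2 nm.

91.2 nm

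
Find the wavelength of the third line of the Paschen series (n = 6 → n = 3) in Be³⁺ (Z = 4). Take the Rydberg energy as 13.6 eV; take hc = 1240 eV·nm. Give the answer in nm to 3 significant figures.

The Paschen series terminates on n_f = 3; the third line has n_i = 3+3 = 6.
ΔE = 217.6 × (1/3² − 1/6²) = 18.13 eV.
λ = 1240 / 18.13 = 68.4 nm.

68.4 nm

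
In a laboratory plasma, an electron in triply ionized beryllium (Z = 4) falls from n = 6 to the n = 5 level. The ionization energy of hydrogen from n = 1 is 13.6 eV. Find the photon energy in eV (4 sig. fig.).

2.660 eV

The Bohr energies scale as Z², so for Z = 4: E_n = −217.6/n² eV.
E_6 = −217.6/36 = −6.044 eV and E_5 = −217.6/25 = −8.704 eV.
The photon energy is |E_6 − E_5| = 2.660 eV.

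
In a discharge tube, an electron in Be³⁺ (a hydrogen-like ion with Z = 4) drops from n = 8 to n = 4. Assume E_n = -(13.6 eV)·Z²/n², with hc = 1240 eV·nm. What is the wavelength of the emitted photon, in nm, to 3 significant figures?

For Z = 4 the level energies scale as Z², so the effective Rydberg energy is 13.6 × 16 = 217.6 eV.
ΔE = 217.6 × (1/4² − 1/8²) = 217.6 × 0.04688 = 10.20 eV.
λ = hc/ΔE = 1240 / 10.20 = 122 nm.

122 nm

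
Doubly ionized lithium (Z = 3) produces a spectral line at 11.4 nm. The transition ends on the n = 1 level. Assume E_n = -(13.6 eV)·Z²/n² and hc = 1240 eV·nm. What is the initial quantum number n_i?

The photon energy is ΔE = hc/λ = 1240 / 11.4 = 108.8 eV.
With Z = 3, ΔE = 122.4 × (1/n_f² − 1/n_i²), so 1/n_f² − 1/n_i² = 0.8887.
With n_f = 1: 1/n_i² = 1/1 − 0.8887 = 0.1113, so n_i ≈ 3.00.

n_i = 3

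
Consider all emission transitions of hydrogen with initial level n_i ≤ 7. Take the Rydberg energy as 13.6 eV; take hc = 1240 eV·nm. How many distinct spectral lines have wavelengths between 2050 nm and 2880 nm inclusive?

2

Enumerate all n_i → n_f pairs with 1 ≤ n_f < n_i ≤ 7 and compute λ = 1240 / [13.6·1·(1/n_f² − 1/n_i²)].
Lines falling in [2050, 2880] nm: 7→4 (2166 nm), 6→4 (2626 nm).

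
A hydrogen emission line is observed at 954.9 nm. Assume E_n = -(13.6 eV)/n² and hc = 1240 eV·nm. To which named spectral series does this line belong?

ΔE = 1240/954.9 = 1.299 eV.
This matches 13.6 × (1/3² − 1/8²), so n_f = 3: the Paschen series.

Paschen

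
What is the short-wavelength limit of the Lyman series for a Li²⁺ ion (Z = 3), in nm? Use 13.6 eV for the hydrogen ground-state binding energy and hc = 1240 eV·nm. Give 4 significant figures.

The Lyman series has lower level n_f = 1; the series limit corresponds to n_i → ∞.
ΔE_max = 13.6 × 9 / 1² = 122.4 eV.
λ_min = 1240 / 122.4 = 10.13 nm.

10.13 nm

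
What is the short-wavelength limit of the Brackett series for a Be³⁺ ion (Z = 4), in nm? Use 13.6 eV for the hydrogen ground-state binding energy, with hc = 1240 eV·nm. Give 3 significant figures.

The Brackett series has lower level n_f = 4; the series limit corresponds to n_i → ∞.
ΔE_max = 13.6 × 16 / 4² = 13.60 eV.
λ_min = 1240 / 13.60 = 91.2 nm.

91.2 nm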